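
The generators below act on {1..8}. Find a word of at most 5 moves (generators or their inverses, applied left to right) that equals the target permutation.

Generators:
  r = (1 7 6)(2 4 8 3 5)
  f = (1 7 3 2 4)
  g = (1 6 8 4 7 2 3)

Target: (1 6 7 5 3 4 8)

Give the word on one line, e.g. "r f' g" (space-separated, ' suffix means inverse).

g f' g' r'

  after g: (1 6 8 4 7 2 3)
  after f': (1 6 8 2 7 3 4)
  after g': (2 4 3 8 7)
  after r': (1 6 7 5 3 4 8)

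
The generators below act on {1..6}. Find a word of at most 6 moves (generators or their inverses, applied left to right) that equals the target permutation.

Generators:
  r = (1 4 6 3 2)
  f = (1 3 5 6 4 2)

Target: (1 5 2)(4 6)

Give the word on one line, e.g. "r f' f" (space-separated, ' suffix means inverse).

  after r': (1 2 3 6 4)
  after f: (2 5 6)(3 4)
  after r: (1 4 2 5 3 6)
  after f': (1 6 2 3 5)
  after f': (1 5 2)(4 6)

r' f r f' f'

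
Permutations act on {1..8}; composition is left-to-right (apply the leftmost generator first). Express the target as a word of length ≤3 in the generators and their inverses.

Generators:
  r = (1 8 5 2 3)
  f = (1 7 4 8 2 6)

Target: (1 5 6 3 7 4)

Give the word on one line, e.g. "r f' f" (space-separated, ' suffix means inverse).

r f r'

  after r: (1 8 5 2 3)
  after f: (1 2 3 7 4 8 5 6)
  after r': (1 5 6 3 7 4)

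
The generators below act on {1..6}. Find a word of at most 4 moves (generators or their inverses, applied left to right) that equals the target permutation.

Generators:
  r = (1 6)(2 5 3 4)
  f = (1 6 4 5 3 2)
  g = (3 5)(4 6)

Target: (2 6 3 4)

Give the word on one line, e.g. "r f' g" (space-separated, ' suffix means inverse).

g' f r

  after g': (3 5)(4 6)
  after f: (1 6 5 2)
  after r: (2 6 3 4)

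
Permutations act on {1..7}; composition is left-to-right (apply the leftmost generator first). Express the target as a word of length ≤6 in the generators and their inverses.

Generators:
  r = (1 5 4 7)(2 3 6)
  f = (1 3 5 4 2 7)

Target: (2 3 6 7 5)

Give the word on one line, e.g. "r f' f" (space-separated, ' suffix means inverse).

f' r f' r

  after f': (1 7 2 4 5 3)
  after r: (2 7 3 5 6)
  after f': (1 7)(4 5 6)
  after r: (2 3 6 7 5)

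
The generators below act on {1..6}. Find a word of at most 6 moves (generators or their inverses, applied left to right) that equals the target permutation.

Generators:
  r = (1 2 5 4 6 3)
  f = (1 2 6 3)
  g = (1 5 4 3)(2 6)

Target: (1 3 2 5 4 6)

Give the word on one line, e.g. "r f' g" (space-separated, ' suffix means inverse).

  after f: (1 2 6 3)
  after g: (1 6)(3 5 4)
  after r: (1 3 4)(2 5 6)
  after r: (2 4)(3 6 5)
  after g': (1 3 2 5 4 6)

f g r r g'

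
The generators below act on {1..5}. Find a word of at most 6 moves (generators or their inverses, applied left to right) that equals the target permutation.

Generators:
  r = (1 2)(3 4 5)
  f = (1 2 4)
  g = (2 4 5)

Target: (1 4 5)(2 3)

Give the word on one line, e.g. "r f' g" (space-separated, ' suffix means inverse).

  after r': (1 2)(3 5 4)
  after g: (1 4 3 2)
  after r': (1 3)(4 5)
  after g': (1 3)(2 5)
  after r: (1 4 5)(2 3)

r' g r' g' r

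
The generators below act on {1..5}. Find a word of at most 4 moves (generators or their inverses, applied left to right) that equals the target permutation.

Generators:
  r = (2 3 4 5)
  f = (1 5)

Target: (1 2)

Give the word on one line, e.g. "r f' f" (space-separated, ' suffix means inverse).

r' f r

  after r': (2 5 4 3)
  after f: (1 5 4 3 2)
  after r: (1 2)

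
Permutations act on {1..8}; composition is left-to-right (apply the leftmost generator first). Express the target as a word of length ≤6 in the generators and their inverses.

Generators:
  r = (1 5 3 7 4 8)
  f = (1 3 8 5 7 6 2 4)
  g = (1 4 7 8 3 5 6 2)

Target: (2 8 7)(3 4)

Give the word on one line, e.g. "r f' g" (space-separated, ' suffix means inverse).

f' r f' g' r

  after f': (1 4 2 6 7 5 8 3)
  after r: (1 8 7 3 5)(2 6 4)
  after f': (1 3 8 5 4 6 2 7)
  after g': (1 8 3 7 2 4 5)
  after r: (2 8 7)(3 4)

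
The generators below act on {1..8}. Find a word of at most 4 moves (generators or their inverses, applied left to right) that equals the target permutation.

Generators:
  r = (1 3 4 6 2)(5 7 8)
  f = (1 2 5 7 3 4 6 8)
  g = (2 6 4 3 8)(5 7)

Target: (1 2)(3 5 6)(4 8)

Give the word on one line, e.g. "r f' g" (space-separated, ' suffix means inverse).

  after f': (1 8 6 4 3 7 5 2)
  after g: (1 2)(3 5 6)(4 8)

f' g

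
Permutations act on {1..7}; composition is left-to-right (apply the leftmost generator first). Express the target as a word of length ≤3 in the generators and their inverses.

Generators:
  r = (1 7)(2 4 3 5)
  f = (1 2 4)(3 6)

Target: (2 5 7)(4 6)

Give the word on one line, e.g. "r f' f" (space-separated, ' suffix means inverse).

r f' r'

  after r: (1 7)(2 4 3 5)
  after f': (1 7 4 6 3 5)
  after r': (2 5 7)(4 6)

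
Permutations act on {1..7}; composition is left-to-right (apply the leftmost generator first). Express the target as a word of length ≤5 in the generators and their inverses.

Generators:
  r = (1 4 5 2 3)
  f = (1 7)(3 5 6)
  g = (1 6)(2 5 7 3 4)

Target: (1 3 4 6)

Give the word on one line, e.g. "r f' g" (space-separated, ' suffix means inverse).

  after r: (1 4 5 2 3)
  after g': (1 3 6)(2 7 5 4)
  after g': (1 7 2 5 3)
  after r': (1 7 5 2 4)
  after g: (1 3 4 6)

r g' g' r' g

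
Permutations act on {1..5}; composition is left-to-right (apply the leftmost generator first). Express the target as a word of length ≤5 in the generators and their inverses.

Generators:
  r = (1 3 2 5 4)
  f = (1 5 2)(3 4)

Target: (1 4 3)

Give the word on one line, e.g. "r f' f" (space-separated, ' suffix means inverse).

  after f: (1 5 2)(3 4)
  after r: (1 4 2 3)
  after f': (1 3 2 4 5)
  after r': (2 5 4)
  after r': (1 4 3)

f r f' r' r'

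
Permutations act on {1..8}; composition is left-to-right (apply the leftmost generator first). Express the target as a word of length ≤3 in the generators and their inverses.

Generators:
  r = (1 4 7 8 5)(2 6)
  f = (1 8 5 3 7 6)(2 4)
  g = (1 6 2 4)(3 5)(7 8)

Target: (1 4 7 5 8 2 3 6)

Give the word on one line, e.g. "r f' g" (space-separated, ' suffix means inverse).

  after f': (1 6 7 3 5 8)(2 4)
  after r: (1 2 7 3)(4 6 8)
  after f': (1 4 7 5 8 2 3 6)

f' r f'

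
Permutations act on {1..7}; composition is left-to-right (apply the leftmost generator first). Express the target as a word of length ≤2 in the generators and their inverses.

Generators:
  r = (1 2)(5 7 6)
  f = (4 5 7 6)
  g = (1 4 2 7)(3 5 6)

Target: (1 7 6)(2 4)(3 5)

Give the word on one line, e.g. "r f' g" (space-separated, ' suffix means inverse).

  after r': (1 2)(5 6 7)
  after g: (1 7 6)(2 4)(3 5)

r' g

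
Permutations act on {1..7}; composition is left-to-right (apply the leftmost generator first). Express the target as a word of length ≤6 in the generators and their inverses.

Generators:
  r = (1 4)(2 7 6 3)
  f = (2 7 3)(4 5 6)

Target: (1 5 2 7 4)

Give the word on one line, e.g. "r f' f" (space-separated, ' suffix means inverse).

r f' f' r r

  after r: (1 4)(2 7 6 3)
  after f': (1 6 7 5 4)
  after f': (1 5 6 2 3 7 4)
  after r: (1 5 3 6 7)
  after r: (1 5 2 7 4)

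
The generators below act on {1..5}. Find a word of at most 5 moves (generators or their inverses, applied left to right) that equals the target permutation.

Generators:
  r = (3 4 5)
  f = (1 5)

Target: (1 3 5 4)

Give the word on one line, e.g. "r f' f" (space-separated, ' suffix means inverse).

  after r: (3 4 5)
  after f: (1 5 3 4)
  after r: (1 3 5 4)

r f r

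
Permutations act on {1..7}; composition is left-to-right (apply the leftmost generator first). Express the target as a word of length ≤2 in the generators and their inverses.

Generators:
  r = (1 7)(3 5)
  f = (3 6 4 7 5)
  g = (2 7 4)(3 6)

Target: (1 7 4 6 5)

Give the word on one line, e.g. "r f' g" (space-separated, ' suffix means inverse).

  after f': (3 5 7 4 6)
  after r': (1 7 4 6 5)

f' r'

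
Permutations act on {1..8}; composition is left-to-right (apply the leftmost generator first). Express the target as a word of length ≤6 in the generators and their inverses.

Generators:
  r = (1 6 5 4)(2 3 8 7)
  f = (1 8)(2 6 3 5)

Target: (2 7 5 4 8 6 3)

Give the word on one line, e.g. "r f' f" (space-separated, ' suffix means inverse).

  after f': (1 8)(2 5 3 6)
  after r': (1 3)(2 6 7 8 4 5)
  after f: (1 5 6 7)(2 3 8 4)
  after r: (1 4 3 7 6 2 8)
  after r: (2 7 5 4 8 6 3)

f' r' f r r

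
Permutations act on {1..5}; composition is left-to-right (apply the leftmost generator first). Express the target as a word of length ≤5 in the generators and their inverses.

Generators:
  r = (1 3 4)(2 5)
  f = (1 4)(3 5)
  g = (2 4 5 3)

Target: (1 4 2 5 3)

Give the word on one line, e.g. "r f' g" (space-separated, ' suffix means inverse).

  after r: (1 3 4)(2 5)
  after f': (1 5 2 3)
  after g': (1 4 2 5 3)

r f' g'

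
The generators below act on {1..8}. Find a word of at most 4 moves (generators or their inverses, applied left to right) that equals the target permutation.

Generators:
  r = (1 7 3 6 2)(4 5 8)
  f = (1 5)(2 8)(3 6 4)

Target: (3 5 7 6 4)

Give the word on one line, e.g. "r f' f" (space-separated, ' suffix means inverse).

r' f r' f'

  after r': (1 2 6 3 7)(4 8 5)
  after f: (1 8)(2 4)(3 7 5)
  after r': (1 5 7 4 6 3)(2 8)
  after f': (3 5 7 6 4)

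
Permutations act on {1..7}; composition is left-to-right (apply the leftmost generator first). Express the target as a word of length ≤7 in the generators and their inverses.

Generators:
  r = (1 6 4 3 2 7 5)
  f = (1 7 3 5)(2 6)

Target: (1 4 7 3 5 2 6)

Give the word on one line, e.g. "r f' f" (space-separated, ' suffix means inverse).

  after f': (1 5 3 7)(2 6)
  after r': (1 7 5 4 6 3 2)
  after f: (1 3 6 5 4 2 7)
  after r': (1 4 3)(5 6 7)
  after f': (1 4 7 3 5 2 6)

f' r' f r' f'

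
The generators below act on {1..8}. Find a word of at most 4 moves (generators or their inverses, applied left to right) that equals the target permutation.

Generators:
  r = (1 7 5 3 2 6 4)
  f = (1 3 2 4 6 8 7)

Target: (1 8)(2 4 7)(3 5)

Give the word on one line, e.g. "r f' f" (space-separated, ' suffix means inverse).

r' f f

  after r': (1 4 6 2 3 5 7)
  after f: (1 6 4 8 7 3 5)
  after f: (1 8)(2 4 7)(3 5)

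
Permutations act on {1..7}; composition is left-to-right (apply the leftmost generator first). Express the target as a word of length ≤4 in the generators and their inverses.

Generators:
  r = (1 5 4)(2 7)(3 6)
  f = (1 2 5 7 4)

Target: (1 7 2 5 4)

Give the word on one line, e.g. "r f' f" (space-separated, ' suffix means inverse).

  after r': (1 4 5)(2 7)(3 6)
  after f: (2 4 7 5)(3 6)
  after f: (1 2)(3 6)
  after r: (1 7 2 5 4)

r' f f r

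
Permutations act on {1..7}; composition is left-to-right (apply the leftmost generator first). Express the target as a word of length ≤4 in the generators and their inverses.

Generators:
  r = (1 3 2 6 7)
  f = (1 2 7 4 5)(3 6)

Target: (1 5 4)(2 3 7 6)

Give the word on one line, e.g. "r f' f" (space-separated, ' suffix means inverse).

f' r

  after f': (1 5 4 7 2)(3 6)
  after r: (1 5 4)(2 3 7 6)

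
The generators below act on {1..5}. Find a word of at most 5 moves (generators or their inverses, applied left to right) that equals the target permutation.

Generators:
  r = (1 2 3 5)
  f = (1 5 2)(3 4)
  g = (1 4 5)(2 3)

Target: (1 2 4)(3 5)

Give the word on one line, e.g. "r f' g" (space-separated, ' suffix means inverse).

r' g r

  after r': (1 5 3 2)
  after g: (2 4 5)
  after r: (1 2 4)(3 5)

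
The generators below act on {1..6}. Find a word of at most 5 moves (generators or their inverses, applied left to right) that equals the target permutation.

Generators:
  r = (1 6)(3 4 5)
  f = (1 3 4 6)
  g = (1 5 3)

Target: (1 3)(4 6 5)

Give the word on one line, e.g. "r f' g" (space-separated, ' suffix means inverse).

f' r f

  after f': (1 6 4 3)
  after r: (3 6 5)
  after f: (1 3)(4 6 5)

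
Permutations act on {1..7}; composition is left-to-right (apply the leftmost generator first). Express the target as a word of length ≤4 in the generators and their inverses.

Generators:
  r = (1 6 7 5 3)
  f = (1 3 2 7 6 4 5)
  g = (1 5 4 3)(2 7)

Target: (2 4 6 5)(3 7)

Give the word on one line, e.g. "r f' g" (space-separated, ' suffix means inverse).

f r' f

  after f: (1 3 2 7 6 4 5)
  after r': (1 5 3 2 6 4 7)
  after f: (2 4 6 5)(3 7)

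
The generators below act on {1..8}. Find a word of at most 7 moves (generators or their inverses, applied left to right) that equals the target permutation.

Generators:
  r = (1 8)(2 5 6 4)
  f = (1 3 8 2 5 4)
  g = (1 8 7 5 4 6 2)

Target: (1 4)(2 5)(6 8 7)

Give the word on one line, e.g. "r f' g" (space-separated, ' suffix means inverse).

f' g f' r' g

  after f': (1 4 5 2 8 3)
  after g: (1 6 2 7 5)(3 8)
  after f': (1 6 8)(2 7)(4 5)
  after r': (1 5 6)(2 7 4)
  after g: (1 4)(2 5)(6 8 7)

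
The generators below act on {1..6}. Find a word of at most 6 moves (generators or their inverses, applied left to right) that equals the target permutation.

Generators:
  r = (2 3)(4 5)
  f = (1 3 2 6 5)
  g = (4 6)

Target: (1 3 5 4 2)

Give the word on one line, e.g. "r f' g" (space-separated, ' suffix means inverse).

  after f: (1 3 2 6 5)
  after r': (1 2 6 4 5)
  after f': (1 3)(4 6)
  after r: (1 2 3)(4 6 5)
  after f': (1 3 5 4 2)

f r' f' r f'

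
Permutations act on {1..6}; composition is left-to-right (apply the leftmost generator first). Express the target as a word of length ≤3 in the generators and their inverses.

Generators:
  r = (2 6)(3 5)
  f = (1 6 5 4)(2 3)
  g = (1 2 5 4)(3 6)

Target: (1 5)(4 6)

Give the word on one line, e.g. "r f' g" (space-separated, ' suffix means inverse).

f f

  after f: (1 6 5 4)(2 3)
  after f: (1 5)(4 6)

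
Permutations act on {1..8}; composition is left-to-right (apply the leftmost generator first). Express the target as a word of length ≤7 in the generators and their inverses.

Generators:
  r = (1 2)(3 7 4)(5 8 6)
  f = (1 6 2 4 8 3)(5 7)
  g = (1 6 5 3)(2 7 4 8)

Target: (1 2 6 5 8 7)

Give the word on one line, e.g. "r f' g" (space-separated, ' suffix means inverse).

r r f' g r'

  after r: (1 2)(3 7 4)(5 8 6)
  after r: (3 4 7)(5 6 8)
  after f': (1 3 2 6 4 5)(7 8)
  after g: (2 5 6 8 4 3 7)
  after r': (1 2 6 5 8 7)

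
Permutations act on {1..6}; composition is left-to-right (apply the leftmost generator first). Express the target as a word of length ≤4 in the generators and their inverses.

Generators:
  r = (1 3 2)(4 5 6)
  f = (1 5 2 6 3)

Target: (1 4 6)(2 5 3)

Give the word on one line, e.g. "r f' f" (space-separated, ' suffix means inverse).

  after f: (1 5 2 6 3)
  after r: (1 6 2 4 5)
  after r: (1 4 6)(2 5 3)

f r r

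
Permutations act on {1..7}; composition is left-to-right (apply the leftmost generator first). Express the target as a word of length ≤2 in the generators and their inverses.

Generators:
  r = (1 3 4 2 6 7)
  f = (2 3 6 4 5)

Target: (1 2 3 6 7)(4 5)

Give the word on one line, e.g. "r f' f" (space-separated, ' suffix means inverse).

r f'

  after r: (1 3 4 2 6 7)
  after f': (1 2 3 6 7)(4 5)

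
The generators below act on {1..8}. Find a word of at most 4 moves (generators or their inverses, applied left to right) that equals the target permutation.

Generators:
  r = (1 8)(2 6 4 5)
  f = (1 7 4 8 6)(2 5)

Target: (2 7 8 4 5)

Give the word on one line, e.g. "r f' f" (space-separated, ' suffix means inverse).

  after r: (1 8)(2 6 4 5)
  after f: (1 6 8 7 4 2)
  after f: (2 7 8 4 5)

r f f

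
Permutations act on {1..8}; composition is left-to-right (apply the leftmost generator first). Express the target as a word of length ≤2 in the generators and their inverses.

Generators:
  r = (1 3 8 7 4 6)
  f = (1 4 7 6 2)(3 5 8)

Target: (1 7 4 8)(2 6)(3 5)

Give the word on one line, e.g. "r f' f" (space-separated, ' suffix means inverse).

  after f: (1 4 7 6 2)(3 5 8)
  after r': (1 7 4 8)(2 6)(3 5)

f r'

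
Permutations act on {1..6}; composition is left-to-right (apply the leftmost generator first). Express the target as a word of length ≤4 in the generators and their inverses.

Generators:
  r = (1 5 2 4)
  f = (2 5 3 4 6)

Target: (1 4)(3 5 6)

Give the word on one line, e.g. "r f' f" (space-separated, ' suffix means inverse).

  after f': (2 6 4 3 5)
  after f': (2 4 5 6 3)
  after r': (1 4)(3 5 6)

f' f' r'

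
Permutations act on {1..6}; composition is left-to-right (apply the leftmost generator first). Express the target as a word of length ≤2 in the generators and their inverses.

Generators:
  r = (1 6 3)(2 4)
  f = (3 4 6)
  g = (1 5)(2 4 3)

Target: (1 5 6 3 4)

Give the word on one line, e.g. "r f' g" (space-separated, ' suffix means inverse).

  after g: (1 5)(2 4 3)
  after r: (1 5 6 3 4)

g r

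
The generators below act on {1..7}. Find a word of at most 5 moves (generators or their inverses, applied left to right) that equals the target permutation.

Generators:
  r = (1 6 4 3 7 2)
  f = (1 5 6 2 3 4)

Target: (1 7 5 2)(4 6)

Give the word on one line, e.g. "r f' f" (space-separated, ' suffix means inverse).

r' r' f f

  after r': (1 2 7 3 4 6)
  after r': (1 7 4)(2 3 6)
  after f: (1 7)(2 4 5 6 3)
  after f: (1 7 5 2)(4 6)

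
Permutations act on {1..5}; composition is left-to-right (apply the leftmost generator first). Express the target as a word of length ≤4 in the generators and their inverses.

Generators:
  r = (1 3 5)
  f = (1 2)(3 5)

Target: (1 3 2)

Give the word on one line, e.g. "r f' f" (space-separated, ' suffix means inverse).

r' f'

  after r': (1 5 3)
  after f': (1 3 2)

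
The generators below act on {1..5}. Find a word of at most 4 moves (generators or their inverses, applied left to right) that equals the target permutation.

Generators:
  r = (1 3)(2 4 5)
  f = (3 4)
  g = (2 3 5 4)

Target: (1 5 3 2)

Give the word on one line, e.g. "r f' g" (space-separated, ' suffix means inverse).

  after g: (2 3 5 4)
  after r': (1 3 4 5 2)
  after g: (1 5 3 2)

g r' g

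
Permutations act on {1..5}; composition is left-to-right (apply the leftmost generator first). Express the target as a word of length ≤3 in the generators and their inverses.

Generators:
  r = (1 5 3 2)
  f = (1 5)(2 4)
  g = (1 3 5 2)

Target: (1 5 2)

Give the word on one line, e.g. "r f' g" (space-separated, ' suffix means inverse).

  after r': (1 2 3 5)
  after g': (1 5 2)

r' g'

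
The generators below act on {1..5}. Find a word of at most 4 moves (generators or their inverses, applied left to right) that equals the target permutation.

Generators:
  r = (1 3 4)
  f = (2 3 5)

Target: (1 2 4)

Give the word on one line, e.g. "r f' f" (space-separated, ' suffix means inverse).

f r f f

  after f: (2 3 5)
  after r: (1 3 5 2 4)
  after f: (1 5 3 2 4)
  after f: (1 2 4)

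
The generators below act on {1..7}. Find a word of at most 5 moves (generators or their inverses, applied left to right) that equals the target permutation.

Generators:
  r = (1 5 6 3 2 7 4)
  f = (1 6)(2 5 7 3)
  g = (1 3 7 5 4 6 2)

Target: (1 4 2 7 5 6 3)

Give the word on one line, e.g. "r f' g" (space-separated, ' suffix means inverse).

g r' f r'

  after g: (1 3 7 5 4 6 2)
  after r': (1 6 3 2 4 5 7)
  after f: (2 4 7 6)(3 5)
  after r': (1 4 2 7 5 6 3)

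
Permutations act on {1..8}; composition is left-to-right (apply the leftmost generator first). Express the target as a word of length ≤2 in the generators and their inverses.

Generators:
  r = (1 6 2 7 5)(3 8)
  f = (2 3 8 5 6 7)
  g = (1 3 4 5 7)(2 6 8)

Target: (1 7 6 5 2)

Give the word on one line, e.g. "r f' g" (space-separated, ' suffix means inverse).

  after r': (1 5 7 2 6)(3 8)
  after r': (1 7 6 5 2)

r' r'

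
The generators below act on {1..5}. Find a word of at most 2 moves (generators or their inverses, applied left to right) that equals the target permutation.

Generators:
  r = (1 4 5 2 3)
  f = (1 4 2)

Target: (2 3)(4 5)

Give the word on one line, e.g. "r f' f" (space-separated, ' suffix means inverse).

f r'

  after f: (1 4 2)
  after r': (2 3)(4 5)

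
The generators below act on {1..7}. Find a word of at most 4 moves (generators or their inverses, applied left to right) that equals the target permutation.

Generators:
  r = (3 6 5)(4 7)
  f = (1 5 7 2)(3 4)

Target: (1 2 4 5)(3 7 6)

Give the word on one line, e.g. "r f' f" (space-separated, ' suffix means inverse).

f' r'

  after f': (1 2 7 5)(3 4)
  after r': (1 2 4 5)(3 7 6)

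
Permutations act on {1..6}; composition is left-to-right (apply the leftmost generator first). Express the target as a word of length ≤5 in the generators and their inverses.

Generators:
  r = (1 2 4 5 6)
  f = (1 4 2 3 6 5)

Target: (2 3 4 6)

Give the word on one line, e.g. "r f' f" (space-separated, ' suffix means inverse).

  after r': (1 6 5 4 2)
  after r': (1 5 2 6 4)
  after f': (1 6)(2 3)(4 5)
  after r: (2 3 4 6)

r' r' f' r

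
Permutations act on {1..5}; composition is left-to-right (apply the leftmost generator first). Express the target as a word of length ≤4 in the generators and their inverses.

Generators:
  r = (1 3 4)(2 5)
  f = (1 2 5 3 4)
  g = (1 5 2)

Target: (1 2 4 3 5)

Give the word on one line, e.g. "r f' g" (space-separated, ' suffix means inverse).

  after g: (1 5 2)
  after f': (1 2 4 3 5)

g f'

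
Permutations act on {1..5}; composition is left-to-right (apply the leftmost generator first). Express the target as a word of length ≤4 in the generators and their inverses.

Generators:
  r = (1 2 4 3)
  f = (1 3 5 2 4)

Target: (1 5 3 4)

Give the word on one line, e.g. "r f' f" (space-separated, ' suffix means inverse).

f f r

  after f: (1 3 5 2 4)
  after f: (1 5 4 3 2)
  after r: (1 5 3 4)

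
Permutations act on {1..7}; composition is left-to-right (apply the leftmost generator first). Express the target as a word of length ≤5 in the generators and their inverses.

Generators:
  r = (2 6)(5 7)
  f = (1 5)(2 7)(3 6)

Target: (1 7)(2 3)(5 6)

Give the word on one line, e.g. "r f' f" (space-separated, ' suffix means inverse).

  after r': (2 6)(5 7)
  after f: (1 5 2 3 6 7)
  after r': (1 7)(2 3)(5 6)

r' f r'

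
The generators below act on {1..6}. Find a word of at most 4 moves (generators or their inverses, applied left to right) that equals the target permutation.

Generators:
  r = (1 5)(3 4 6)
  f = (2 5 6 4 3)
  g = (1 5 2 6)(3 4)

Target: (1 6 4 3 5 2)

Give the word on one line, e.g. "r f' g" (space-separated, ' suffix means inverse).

  after r': (1 5)(3 6 4)
  after g': (2 5 6 3)
  after g': (1 6 4 3 5 2)

r' g' g'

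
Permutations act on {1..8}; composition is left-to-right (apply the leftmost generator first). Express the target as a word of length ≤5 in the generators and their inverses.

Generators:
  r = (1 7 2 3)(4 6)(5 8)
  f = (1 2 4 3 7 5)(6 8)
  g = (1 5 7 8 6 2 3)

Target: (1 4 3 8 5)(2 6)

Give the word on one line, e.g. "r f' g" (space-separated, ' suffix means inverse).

  after f: (1 2 4 3 7 5)(6 8)
  after g': (1 6 7)(2 4)(3 5)
  after r: (1 4 3 8 5)(2 6)

f g' r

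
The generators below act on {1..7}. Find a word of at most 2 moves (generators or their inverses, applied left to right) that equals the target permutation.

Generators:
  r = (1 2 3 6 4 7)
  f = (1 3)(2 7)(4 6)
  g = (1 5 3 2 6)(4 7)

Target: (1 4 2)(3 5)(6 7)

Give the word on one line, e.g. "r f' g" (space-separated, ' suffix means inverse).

  after g': (1 6 2 3 5)(4 7)
  after f: (1 4 2)(3 5)(6 7)

g' f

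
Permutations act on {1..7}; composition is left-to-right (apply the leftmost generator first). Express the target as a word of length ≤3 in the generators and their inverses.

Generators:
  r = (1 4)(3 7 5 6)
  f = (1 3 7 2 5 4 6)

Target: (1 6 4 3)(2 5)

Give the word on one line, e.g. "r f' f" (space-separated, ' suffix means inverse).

  after r': (1 4)(3 6 5 7)
  after f: (1 6 4 3)(2 5)

r' f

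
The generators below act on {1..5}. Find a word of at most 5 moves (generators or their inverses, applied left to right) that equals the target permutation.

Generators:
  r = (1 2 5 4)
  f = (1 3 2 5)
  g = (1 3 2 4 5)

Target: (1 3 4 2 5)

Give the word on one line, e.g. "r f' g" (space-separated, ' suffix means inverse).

r' g' g' f' g

  after r': (1 4 5 2)
  after g': (1 2 5 3)
  after g': (1 3 5)(2 4)
  after f': (2 4 3)
  after g: (1 3 4 2 5)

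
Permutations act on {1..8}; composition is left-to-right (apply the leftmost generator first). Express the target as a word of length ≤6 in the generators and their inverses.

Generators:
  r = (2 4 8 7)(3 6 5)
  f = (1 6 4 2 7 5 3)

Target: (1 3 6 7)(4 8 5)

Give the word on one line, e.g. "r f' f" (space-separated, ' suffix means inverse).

f r' f' r' r'

  after f: (1 6 4 2 7 5 3)
  after r': (1 3)(2 8 4 7 6)
  after f': (1 5 7)(2 8 6 4)
  after r': (1 6 2 4 7)(3 5 8)
  after r': (1 3 6 7)(4 8 5)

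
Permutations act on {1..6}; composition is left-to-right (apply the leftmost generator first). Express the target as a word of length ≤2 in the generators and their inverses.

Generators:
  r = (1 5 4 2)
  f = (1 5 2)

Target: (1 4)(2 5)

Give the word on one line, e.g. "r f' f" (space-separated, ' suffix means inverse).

  after r': (1 2 4 5)
  after r': (1 4)(2 5)

r' r'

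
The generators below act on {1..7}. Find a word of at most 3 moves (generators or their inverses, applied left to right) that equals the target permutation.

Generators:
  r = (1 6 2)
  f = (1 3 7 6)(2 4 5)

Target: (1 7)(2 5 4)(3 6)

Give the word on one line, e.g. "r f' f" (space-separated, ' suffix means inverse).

f f

  after f: (1 3 7 6)(2 4 5)
  after f: (1 7)(2 5 4)(3 6)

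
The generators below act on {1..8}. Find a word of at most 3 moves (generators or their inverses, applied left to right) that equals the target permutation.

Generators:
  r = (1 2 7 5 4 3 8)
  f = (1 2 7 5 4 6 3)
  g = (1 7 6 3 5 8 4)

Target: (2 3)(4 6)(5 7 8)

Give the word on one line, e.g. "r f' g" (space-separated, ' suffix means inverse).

  after f: (1 2 7 5 4 6 3)
  after f: (1 7 4 3 2 5 6)
  after g': (2 3)(4 6)(5 7 8)

f f g'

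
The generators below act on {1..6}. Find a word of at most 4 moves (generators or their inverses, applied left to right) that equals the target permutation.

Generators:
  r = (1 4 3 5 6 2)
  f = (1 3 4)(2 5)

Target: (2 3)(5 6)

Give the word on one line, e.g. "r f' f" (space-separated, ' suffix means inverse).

  after r: (1 4 3 5 6 2)
  after f: (2 3)(5 6)

r f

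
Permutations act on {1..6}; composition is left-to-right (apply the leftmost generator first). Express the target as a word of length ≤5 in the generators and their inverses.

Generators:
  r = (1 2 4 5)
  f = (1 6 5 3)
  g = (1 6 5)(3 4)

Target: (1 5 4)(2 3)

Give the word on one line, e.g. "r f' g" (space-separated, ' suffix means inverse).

  after f: (1 6 5 3)
  after r: (1 6)(2 4 5 3)
  after g: (1 5 4)(2 3)

f r g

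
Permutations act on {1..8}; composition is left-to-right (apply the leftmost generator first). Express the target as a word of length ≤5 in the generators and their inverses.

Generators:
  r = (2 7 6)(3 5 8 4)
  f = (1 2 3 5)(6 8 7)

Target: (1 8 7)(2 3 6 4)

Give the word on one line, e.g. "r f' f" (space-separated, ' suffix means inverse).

f r f'

  after f: (1 2 3 5)(6 8 7)
  after r: (1 7 2 5)(3 8 6 4)
  after f': (1 8 7)(2 3 6 4)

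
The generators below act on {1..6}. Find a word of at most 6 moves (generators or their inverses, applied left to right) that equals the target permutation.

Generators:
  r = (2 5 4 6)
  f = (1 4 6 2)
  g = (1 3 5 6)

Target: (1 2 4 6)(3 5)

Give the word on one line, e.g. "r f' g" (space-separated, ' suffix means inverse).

g' r f' r

  after g': (1 6 5 3)
  after r: (1 2 5 3)(4 6)
  after f': (1 6)(2 5 3)
  after r: (1 2 4 6)(3 5)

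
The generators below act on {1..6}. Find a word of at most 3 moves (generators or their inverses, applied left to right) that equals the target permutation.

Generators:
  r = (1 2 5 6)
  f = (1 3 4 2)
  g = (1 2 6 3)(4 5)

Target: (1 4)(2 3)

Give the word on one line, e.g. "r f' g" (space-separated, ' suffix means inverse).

  after f: (1 3 4 2)
  after f: (1 4)(2 3)

f f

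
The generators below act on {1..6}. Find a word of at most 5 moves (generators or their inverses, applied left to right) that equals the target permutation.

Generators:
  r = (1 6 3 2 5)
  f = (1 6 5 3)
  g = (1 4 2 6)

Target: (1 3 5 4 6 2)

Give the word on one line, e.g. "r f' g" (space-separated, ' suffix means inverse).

  after f': (1 3 5 6)
  after g': (1 3 5 2 4)
  after g': (1 3 5 4 6 2)

f' g' g'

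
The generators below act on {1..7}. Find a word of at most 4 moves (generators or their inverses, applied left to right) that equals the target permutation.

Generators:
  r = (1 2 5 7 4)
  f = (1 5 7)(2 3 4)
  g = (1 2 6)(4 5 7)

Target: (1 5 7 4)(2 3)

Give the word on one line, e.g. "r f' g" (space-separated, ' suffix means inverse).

r' r' f f

  after r': (1 4 7 5 2)
  after r': (1 7 2 4 5)
  after f: (3 4 7)
  after f: (1 5 7 4)(2 3)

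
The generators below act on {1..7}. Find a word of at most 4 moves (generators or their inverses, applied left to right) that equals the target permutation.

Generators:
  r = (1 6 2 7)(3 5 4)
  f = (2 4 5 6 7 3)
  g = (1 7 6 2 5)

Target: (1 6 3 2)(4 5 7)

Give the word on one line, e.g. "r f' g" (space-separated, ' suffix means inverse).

  after f': (2 3 7 6 5 4)
  after f': (2 7 5)(3 6 4)
  after r: (1 6 3 2)(4 5 7)

f' f' r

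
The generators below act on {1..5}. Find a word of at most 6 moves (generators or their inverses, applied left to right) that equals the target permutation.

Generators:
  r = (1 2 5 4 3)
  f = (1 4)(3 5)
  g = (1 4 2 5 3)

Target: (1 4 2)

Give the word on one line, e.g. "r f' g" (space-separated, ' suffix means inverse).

g f g' f' r

  after g: (1 4 2 5 3)
  after f: (2 3 4)
  after g': (1 3)(2 5)
  after f': (1 5 2 3 4)
  after r: (1 4 2)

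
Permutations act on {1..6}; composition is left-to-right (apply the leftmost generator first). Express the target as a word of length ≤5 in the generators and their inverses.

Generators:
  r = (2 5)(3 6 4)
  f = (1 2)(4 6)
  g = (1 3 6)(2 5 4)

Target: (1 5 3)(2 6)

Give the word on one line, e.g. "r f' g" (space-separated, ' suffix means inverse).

r g' f g'

  after r: (2 5)(3 6 4)
  after g': (1 6 5 4)
  after f: (1 4 2)(5 6)
  after g': (1 5 3)(2 6)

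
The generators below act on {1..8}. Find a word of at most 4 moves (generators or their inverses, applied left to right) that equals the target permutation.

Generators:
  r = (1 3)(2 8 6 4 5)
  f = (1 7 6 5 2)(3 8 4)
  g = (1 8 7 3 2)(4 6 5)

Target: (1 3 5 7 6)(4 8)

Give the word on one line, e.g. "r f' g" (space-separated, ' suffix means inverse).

  after f: (1 7 6 5 2)(3 8 4)
  after r: (1 7 4)(2 3 6)(5 8)
  after g: (1 3 5 7 6)(4 8)

f r g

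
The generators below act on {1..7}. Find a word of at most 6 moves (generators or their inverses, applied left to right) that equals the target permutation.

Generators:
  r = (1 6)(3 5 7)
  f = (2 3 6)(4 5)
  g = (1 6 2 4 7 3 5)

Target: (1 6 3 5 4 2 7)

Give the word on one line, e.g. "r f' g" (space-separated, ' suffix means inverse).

r f r' f'

  after r: (1 6)(3 5 7)
  after f: (1 2 3 4 5 7 6)
  after r': (1 2 7)(3 4)
  after f': (1 6 3 5 4 2 7)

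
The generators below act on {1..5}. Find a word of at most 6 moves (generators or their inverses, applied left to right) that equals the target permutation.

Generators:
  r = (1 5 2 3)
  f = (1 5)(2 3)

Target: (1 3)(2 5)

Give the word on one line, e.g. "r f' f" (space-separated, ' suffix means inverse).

  after f': (1 5)(2 3)
  after r: (1 2)
  after f': (1 3 2 5)
  after f': (1 2)
  after r: (1 3)(2 5)

f' r f' f' r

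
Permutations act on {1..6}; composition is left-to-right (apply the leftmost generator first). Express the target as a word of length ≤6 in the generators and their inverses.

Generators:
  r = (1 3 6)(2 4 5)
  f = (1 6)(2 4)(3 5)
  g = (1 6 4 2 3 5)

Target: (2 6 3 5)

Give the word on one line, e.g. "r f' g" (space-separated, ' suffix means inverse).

f' r g f

  after f': (1 6)(2 4)(3 5)
  after r: (2 5 6 3)
  after g: (1 6 5 4 2)
  after f: (2 6 3 5)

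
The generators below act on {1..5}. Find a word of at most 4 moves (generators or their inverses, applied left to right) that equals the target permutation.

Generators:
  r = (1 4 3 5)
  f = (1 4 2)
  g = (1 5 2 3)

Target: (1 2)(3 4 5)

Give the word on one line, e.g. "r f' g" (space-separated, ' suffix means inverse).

f' r'

  after f': (1 2 4)
  after r': (1 2)(3 4 5)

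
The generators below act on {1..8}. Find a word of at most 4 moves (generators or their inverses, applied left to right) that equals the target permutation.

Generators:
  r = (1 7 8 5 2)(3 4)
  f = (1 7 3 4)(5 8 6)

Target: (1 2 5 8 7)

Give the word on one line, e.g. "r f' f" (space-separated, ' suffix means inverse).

r r r r

  after r: (1 7 8 5 2)(3 4)
  after r: (1 8 2 7 5)
  after r: (1 5 7 2 8)(3 4)
  after r: (1 2 5 8 7)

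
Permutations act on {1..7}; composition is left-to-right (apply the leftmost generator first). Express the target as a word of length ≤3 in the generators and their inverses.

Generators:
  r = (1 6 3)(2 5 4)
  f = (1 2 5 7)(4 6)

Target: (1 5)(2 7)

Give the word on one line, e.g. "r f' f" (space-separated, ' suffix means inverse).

  after f': (1 7 5 2)(4 6)
  after f': (1 5)(2 7)

f' f'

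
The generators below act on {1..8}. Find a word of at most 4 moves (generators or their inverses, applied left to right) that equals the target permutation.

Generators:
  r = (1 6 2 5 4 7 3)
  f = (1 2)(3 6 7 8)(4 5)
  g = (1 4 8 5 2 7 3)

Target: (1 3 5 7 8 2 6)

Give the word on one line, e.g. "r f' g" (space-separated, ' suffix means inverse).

  after f': (1 2)(3 8 7 6)(4 5)
  after r': (1 6 7)(2 3 8 4)
  after g': (1 6 2 7 3 4 5 8)
  after f': (1 3 5 7 8 2 6)

f' r' g' f'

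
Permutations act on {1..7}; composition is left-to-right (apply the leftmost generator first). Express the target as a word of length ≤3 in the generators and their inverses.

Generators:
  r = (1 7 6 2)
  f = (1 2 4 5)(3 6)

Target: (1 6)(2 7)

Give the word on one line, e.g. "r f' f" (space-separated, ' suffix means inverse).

  after r': (1 2 6 7)
  after r': (1 6)(2 7)

r' r'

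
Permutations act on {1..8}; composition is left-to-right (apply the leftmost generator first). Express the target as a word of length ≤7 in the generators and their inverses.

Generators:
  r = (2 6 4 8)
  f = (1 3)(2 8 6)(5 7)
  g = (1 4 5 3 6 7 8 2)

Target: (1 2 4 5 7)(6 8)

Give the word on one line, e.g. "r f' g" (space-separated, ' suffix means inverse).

  after r: (2 6 4 8)
  after r: (2 4)(6 8)
  after g': (1 2)(3 5 4 8)(6 7)
  after r': (1 8 3 5 6 7 2)
  after g: (1 2 4 5 7)(6 8)

r r g' r' g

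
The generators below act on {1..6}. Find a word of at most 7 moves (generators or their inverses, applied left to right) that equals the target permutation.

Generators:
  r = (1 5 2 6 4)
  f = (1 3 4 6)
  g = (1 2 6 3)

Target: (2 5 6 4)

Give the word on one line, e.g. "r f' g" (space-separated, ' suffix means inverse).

r g' f' f' r'

  after r: (1 5 2 6 4)
  after g': (1 5)(3 6 4)
  after f': (1 5 6 3 4)
  after f': (1 5 4 6)
  after r': (2 5 6 4)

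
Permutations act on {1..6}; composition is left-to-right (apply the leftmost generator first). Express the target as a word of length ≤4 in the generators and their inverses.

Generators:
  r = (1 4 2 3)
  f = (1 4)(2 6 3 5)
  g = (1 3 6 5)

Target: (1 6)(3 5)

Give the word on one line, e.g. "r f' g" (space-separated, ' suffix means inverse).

g' g'

  after g': (1 5 6 3)
  after g': (1 6)(3 5)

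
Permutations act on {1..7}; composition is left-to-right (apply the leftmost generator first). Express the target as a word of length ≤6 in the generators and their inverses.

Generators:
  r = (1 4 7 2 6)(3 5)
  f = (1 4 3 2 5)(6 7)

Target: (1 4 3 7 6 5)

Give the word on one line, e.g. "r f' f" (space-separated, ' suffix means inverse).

r' r' f r f'

  after r': (1 6 2 7 4)(3 5)
  after r': (1 2 4 6 7)
  after f: (1 5)(2 3)(4 7)
  after r: (1 3 6)(2 5 4)
  after f': (1 4 3 7 6 5)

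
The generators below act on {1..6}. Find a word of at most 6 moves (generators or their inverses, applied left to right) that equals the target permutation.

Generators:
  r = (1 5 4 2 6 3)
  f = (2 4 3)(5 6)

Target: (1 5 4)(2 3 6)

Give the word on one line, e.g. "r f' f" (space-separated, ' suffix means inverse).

f r f f

  after f: (2 4 3)(5 6)
  after r: (1 5 3 6 4)
  after f: (1 6 3 5 2 4)
  after f: (1 5 4)(2 3 6)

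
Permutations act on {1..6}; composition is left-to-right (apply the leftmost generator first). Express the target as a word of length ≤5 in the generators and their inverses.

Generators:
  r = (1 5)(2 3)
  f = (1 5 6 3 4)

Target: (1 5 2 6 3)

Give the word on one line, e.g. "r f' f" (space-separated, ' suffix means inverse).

f' f' f' r f'

  after f': (1 4 3 6 5)
  after f': (1 3 5 4 6)
  after f': (1 6 4 5 3)
  after r: (1 6 4)(2 3 5)
  after f': (1 5 2 6 3)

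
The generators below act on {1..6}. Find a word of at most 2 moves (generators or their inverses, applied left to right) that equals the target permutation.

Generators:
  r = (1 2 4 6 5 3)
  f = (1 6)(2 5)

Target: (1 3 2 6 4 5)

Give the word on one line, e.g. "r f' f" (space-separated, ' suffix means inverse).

r' f'

  after r': (1 3 5 6 4 2)
  after f': (1 3 2 6 4 5)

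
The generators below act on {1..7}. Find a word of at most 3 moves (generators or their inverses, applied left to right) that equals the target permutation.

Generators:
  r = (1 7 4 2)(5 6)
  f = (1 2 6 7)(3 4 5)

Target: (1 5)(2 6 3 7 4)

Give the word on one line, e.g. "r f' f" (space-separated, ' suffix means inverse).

r' f r'

  after r': (1 2 4 7)(5 6)
  after f: (1 6 3 4)(2 5 7)
  after r': (1 5)(2 6 3 7 4)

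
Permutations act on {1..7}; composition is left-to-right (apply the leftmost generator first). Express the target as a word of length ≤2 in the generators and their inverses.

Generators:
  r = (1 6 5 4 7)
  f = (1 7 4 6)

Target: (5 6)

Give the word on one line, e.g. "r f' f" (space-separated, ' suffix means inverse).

  after f': (1 6 4 7)
  after r': (5 6)

f' r'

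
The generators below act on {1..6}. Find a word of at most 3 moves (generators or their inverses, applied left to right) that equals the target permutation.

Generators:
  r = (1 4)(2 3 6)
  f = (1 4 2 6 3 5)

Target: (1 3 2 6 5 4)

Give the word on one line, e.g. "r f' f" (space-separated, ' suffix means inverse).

r' f r

  after r': (1 4)(2 6 3)
  after f: (1 2 3 6 5)
  after r: (1 3 2 6 5 4)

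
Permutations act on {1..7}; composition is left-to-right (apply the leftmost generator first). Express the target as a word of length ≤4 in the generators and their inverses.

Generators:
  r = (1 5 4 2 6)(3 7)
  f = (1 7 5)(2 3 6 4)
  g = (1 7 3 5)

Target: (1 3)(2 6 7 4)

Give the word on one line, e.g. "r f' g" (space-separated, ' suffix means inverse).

  after g': (1 5 3 7)
  after g': (1 3)(5 7)
  after r: (1 7 4 2 6)(3 5)
  after g: (1 3)(2 6 7 4)

g' g' r g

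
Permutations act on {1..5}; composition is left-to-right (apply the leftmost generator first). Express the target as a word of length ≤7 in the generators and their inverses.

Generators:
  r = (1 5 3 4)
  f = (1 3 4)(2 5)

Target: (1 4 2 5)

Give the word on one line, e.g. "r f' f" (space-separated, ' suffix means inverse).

  after r': (1 4 3 5)
  after f': (1 3 2 5 4)
  after r: (1 4 5)(2 3)
  after f': (1 3 5 4 2)
  after r: (1 4 2 5)

r' f' r f' r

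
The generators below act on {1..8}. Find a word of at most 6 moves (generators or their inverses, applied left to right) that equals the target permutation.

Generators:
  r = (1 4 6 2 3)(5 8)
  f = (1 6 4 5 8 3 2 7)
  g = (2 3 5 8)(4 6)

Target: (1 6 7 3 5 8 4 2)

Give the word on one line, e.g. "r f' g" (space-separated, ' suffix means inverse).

  after r': (1 3 2 6 4)(5 8)
  after g: (1 5 2 4)
  after f': (1 4 7 2 6)(3 8 5)
  after f': (1 6 7 3 5 8 4 2)

r' g f' f'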